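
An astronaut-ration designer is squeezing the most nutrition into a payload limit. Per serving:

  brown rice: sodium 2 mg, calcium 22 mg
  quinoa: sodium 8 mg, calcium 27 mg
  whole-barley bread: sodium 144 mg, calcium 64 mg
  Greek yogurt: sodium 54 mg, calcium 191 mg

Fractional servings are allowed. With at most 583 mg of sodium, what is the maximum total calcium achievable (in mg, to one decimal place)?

6413.0 mg

Calcium per mg sodium: brown rice 11, Greek yogurt 3.537, quinoa 3.375, whole-barley bread 0.4444.
With no serving limits, spend the whole sodium allowance on brown rice: 583 mg / 2 mg × 22 mg = 6413.0 mg.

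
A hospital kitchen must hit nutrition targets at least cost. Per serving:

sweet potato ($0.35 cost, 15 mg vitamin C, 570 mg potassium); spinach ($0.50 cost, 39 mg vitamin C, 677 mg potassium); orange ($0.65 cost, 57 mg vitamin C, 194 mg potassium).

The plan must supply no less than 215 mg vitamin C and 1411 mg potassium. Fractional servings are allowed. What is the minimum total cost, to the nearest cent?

$2.52

sweet potato only: max(215/15, 1411/570) = 14.33 servings → $5.02.
spinach only: max(215/39, 1411/677) = 5.513 servings → $2.76.
orange only: max(215/57, 1411/194) = 7.273 servings → $4.73.
sweet potato + spinach: intersection lies outside the first quadrant.
sweet potato + orange with both tight: 1.309 servings and 3.427 servings → $2.69.
spinach + orange with both tight: 1.248 servings and 2.918 servings → $2.52.
So the least-cost plan costs $2.52.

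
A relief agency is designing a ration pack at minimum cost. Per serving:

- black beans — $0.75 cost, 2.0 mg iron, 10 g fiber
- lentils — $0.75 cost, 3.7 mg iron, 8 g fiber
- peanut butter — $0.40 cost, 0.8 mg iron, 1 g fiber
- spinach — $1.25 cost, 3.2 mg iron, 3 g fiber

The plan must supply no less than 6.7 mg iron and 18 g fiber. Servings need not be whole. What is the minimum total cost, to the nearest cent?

With two linear requirements the optimum uses one or two foods; enumerate the corners.
black beans only: max(6.7/2.0, 18/10) = 3.35 servings → $2.51.
lentils only: max(6.7/3.7, 18/8) = 2.25 servings → $1.69.
peanut butter only: max(6.7/0.8, 18/1) = 18 servings → $7.20.
spinach only: max(6.7/3.2, 18/3) = 6 servings → $7.50.
black beans + lentils with both tight: 0.619 servings and 1.476 servings → $1.57.
black beans + peanut butter with both tight: 1.283 servings and 5.167 servings → $3.03.
black beans + spinach with both tight: 1.442 servings and 1.192 servings → $2.57.
lentils + peanut butter: intersection lies outside the first quadrant.
lentils + spinach with both targets exact would need a negative amount; discard.
peanut butter + spinach: intersection lies outside the first quadrant.
So the least-cost plan costs $1.57.

$1.57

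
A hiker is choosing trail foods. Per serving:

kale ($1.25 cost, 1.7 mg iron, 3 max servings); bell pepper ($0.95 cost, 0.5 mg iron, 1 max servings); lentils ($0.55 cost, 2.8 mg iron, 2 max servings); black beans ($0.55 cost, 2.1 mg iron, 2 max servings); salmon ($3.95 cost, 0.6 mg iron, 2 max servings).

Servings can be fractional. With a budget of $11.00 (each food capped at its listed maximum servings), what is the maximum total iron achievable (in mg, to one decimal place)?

16.0 mg

Iron per dollar: lentils 5.091, black beans 3.818, kale 1.36, bell pepper 0.5263, salmon 0.1519.
Take 2 servings of lentils: spends $1.10, +5.6 mg iron (running total 5.6 mg).
Take 2 servings of black beans: spends $1.10, +4.2 mg iron (running total 9.8 mg).
Take 3 servings of kale: spends $3.75, +5.1 mg iron (running total 14.9 mg).
Take 1 serving of bell pepper: spends $0.95, +0.5 mg iron (running total 15.4 mg).
Take 1.038 servings of salmon: spends $4.10, +0.6 mg iron (running total 16.0 mg).
Greedy by best ratio exhausts the cost allowance optimally: 16.0 mg.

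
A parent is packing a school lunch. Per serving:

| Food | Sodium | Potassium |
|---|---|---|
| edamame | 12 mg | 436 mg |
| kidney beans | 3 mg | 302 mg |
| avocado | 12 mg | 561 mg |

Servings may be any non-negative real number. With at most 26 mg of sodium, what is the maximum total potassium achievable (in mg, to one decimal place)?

2617.3 mg

Potassium per mg sodium: kidney beans 100.7, avocado 46.75, edamame 36.33.
With no serving limits, spend the whole sodium allowance on kidney beans: 26 mg / 3 mg × 302 mg = 2617.3 mg.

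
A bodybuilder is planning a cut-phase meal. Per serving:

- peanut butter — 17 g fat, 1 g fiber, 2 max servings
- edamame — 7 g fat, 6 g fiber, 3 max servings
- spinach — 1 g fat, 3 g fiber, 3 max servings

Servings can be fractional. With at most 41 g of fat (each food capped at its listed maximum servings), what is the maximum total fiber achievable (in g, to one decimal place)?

Fiber per g fat: spinach 3, edamame 0.8571, peanut butter 0.05882.
Take 3 servings of spinach: uses 3 g fat, +9.0 g fiber (running total 9.0 g).
Take 3 servings of edamame: uses 21 g fat, +18.0 g fiber (running total 27.0 g).
Take 1 serving of peanut butter: uses 17 g fat, +1.0 g fiber (running total 28.0 g).
Filling greedily by fiber-per-g fat is optimal for one linear limit, giving 28.0 g.

28.0 g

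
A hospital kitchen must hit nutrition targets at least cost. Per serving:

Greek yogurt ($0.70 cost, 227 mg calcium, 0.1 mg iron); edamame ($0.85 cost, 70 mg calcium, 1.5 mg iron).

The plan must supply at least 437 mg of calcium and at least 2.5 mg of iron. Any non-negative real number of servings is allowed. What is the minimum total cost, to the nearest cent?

A basic optimal solution has at most two foods positive. Try each food alone and each pair with both targets met exactly.
Greek yogurt only: max(437/227, 2.5/0.1) = 25 servings → $17.50.
edamame only: max(437/70, 2.5/1.5) = 6.243 servings → $5.31.
Greek yogurt + edamame with both tight: 1.441 servings and 1.571 servings → $2.34.
The minimum over all feasible corners is $2.34.

$2.34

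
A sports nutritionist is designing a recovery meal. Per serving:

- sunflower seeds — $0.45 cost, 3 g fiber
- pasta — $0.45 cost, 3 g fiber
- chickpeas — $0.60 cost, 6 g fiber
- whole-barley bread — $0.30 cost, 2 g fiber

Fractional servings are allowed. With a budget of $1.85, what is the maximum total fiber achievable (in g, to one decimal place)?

18.5 g

Fiber per dollar: chickpeas 10, sunflower seeds 6.667, pasta 6.667, whole-barley bread 6.667.
With no serving limits, spend the whole cost allowance on chickpeas: $1.85 / $0.60 × 6 g = 18.5 g.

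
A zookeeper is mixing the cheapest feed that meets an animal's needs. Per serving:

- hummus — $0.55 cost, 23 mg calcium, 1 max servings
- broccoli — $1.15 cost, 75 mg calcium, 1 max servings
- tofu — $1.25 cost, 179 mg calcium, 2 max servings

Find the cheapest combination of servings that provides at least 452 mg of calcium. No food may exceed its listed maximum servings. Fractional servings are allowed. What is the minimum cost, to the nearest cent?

$4.10

Cost per mg of calcium: tofu $0.0070, broccoli $0.0153, hummus $0.0239.
Take 2 servings of tofu: +358.0 mg calcium for $2.50 (total $2.50, still need 94.0 mg).
Take 1 serving of broccoli: +75.0 mg calcium for $1.15 (total $3.65, still need 19.0 mg).
Take 0.8261 servings of hummus: +19.0 mg calcium for $0.45 (total $4.10, still need 0.0 mg).
Filling from the cheapest source first is optimal under one linear minimum: $4.10.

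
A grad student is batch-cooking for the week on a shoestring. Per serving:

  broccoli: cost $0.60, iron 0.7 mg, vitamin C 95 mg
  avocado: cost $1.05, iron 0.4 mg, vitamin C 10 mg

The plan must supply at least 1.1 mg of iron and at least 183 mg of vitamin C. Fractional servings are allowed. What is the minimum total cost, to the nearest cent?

$1.16

Minimising a linear cost over {iron ≥ 1.1, vitamin C ≥ 183, servings ≥ 0} — the optimum is at a vertex, using one or two foods.
broccoli only: max(1.1/0.7, 183/95) = 1.926 servings → $1.16.
avocado only: max(1.1/0.4, 183/10) = 18.3 servings → $19.21.
broccoli + avocado: intersection lies outside the first quadrant.
So the least-cost plan costs $1.16.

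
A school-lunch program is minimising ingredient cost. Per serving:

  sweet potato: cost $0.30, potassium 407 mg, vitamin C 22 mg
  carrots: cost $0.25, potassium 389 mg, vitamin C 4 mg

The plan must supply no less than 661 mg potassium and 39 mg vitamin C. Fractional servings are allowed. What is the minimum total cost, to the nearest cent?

$0.53

This is a tiny linear program; its minimum lies at a vertex of the feasible set. List the vertices and price them.
sweet potato only: max(661/407, 39/22) = 1.773 servings → $0.53.
carrots only: max(661/389, 39/4) = 9.75 servings → $2.44.
sweet potato + carrots with both targets exact would need a negative amount; discard.
The minimum over all feasible corners is $0.53.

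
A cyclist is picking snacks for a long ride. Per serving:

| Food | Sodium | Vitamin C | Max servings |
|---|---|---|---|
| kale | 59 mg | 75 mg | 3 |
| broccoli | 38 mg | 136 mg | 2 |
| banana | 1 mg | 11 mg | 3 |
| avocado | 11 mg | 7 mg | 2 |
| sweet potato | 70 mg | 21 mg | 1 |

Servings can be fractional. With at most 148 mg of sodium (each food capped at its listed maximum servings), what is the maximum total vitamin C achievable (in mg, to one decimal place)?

Vitamin C per mg sodium: banana 11, broccoli 3.579, kale 1.271, avocado 0.6364, sweet potato 0.3.
Take 3 servings of banana: uses 3 mg sodium, +33.0 mg vitamin C (running total 33.0 mg).
Take 2 servings of broccoli: uses 76 mg sodium, +272.0 mg vitamin C (running total 305.0 mg).
Take 1.169 servings of kale: uses 69 mg sodium, +87.7 mg vitamin C (running total 392.7 mg).
Filling greedily by vitamin C-per-mg sodium is optimal for one linear limit, giving 392.7 mg.

392.7 mg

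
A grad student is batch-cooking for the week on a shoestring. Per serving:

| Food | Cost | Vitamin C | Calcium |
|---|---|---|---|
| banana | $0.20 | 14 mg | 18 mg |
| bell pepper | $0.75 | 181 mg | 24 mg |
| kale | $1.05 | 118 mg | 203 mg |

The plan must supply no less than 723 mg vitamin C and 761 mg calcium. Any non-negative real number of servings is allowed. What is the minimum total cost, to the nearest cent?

An LP optimum is at a vertex; with two nutrient constraints at most two foods are used. Check each candidate.
banana only: max(723/14, 761/18) = 51.64 servings → $10.33.
bell pepper only: max(723/181, 761/24) = 31.71 servings → $23.78.
kale only: max(723/118, 761/203) = 6.127 servings → $6.43.
banana + bell pepper with both tight: 41.2 servings and 0.8077 servings → $8.85.
banana + kale: intersection lies outside the first quadrant.
bell pepper + kale with both tight: 1.68 servings and 3.55 servings → $4.99.
Cheapest feasible corner: $4.99.

$4.99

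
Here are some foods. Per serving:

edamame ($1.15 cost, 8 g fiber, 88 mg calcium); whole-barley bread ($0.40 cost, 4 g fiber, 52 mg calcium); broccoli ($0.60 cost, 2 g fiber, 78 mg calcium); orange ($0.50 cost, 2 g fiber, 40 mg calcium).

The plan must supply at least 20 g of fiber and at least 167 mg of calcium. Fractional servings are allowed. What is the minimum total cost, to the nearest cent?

An LP optimum is at a vertex; with two nutrient constraints at most two foods are used. Check each candidate.
edamame only: max(20/8, 167/88) = 2.5 servings → $2.88.
whole-barley bread only: max(20/4, 167/52) = 5 servings → $2.00.
broccoli only: max(20/2, 167/78) = 10 servings → $6.00.
orange only: max(20/2, 167/40) = 10 servings → $5.00.
edamame + whole-barley bread with both targets exact would need a negative amount; discard.
edamame + broccoli: intersection lies outside the first quadrant.
edamame + orange: the both-tight solution has a negative serving — not a feasible corner.
whole-barley bread + broccoli: the both-tight solution has a negative serving — not a feasible corner.
whole-barley bread + orange with both targets exact would need a negative amount; discard.
broccoli + orange: intersection lies outside the first quadrant.
Cheapest feasible corner: $2.00.

$2.00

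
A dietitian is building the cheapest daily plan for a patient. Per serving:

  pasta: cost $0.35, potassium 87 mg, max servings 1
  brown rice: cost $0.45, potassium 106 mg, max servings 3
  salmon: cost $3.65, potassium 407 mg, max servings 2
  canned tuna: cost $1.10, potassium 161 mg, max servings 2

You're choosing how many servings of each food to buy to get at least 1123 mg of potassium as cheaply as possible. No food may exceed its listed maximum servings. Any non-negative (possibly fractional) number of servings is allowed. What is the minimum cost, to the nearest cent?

Cost per mg of potassium: pasta $0.0040, brown rice $0.0042, canned tuna $0.0068, salmon $0.0090.
Take 1 serving of pasta: +87.0 mg potassium for $0.35 (total $0.35, still need 1036.0 mg).
Take 3 servings of brown rice: +318.0 mg potassium for $1.35 (total $1.70, still need 718.0 mg).
Take 2 servings of canned tuna: +322.0 mg potassium for $2.20 (total $3.90, still need 396.0 mg).
Take 0.973 servings of salmon: +396.0 mg potassium for $3.55 (total $7.45, still need 0.0 mg).
Greedy by cheapest-per-mg is optimal for a single linear constraint, so the minimum cost is $7.45.

$7.45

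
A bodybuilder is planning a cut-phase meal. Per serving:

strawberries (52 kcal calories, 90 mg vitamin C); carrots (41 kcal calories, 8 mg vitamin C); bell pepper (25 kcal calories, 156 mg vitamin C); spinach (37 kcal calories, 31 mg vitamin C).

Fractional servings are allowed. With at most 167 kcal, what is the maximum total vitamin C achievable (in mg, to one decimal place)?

1042.1 mg

Vitamin C per kcal: bell pepper 6.24, strawberries 1.731, spinach 0.8378, carrots 0.1951.
With no serving limits, spend the whole calories allowance on bell pepper: 167 kcal / 25 kcal × 156 mg = 1042.1 mg.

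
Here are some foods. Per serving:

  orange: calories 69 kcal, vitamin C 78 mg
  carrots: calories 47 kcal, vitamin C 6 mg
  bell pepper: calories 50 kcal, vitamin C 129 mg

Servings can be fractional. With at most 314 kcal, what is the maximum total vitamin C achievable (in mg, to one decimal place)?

Vitamin C per kcal: bell pepper 2.58, orange 1.13, carrots 0.1277.
With no serving limits, spend the whole calories allowance on bell pepper: 314 kcal / 50 kcal × 129 mg = 810.1 mg.

810.1 mg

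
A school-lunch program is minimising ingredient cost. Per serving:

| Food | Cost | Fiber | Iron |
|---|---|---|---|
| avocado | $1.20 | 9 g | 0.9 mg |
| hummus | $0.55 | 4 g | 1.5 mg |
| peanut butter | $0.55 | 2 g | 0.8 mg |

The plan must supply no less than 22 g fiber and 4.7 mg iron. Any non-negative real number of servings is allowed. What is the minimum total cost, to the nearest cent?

$2.97

The cheapest plan sits at a corner of the feasible region — with two constraints it uses at most two foods.
avocado only: max(22/9, 4.7/0.9) = 5.222 servings → $6.27.
hummus only: max(22/4, 4.7/1.5) = 5.5 servings → $3.02.
peanut butter only: max(22/2, 4.7/0.8) = 11 servings → $6.05.
avocado + hummus with both tight: 1.434 servings and 2.273 servings → $2.97.
avocado + peanut butter with both tight: 1.519 servings and 4.167 servings → $4.11.
hummus + peanut butter with both targets exact would need a negative amount; discard.
Cheapest feasible corner: $2.97.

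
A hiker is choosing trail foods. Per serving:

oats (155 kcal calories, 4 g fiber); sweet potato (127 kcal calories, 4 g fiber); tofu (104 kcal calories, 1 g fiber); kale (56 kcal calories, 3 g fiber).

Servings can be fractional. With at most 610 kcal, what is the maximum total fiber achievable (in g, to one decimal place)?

32.7 g

Fiber per kcal: kale 0.05357, sweet potato 0.0315, oats 0.02581, tofu 0.009615.
With no serving limits, spend the whole calories allowance on kale: 610 kcal / 56 kcal × 3 g = 32.7 g.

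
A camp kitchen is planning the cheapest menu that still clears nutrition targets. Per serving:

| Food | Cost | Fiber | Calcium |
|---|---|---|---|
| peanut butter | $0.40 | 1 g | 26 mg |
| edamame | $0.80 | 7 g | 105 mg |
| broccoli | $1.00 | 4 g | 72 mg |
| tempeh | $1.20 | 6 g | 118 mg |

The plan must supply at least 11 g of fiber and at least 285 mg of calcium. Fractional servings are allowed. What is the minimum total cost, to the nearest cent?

$2.17

A basic optimal solution has at most two foods positive. Try each food alone and each pair with both targets met exactly.
peanut butter only: max(11/1, 285/26) = 11 servings → $4.40.
edamame only: max(11/7, 285/105) = 2.714 servings → $2.17.
broccoli only: max(11/4, 285/72) = 3.958 servings → $3.96.
tempeh only: max(11/6, 285/118) = 2.415 servings → $2.90.
peanut butter + edamame with both tight: 10.91 servings and 0.01299 servings → $4.37.
peanut butter + broccoli with both tight: 10.88 servings and 0.03125 servings → $4.38.
peanut butter + tempeh with both tight: 10.84 servings and 0.02632 servings → $4.37.
edamame + broccoli with both targets exact would need a negative amount; discard.
edamame + tempeh with both targets exact would need a negative amount; discard.
broccoli + tempeh: the both-tight solution has a negative serving — not a feasible corner.
Cheapest feasible corner: $2.17.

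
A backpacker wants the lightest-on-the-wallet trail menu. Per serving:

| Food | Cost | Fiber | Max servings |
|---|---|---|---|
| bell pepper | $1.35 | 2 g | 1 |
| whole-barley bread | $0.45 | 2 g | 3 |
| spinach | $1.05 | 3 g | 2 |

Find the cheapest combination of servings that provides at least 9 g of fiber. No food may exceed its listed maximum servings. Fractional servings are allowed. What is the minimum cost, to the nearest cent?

Cost per g of fiber: whole-barley bread $0.2250, spinach $0.3500, bell pepper $0.6750.
Take 3 servings of whole-barley bread: +6.0 g fiber for $1.35 (total $1.35, still need 3.0 g).
Take 1 serving of spinach: +3.0 g fiber for $1.05 (total $2.40, still need 0.0 g).
Greedy by cheapest-per-g is optimal for a single linear constraint, so the minimum cost is $2.40.

$2.40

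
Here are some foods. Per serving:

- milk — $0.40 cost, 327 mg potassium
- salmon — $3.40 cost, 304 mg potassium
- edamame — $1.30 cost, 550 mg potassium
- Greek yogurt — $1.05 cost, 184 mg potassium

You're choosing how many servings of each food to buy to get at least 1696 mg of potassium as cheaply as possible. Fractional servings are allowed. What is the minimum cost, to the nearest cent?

$2.07

Cost per mg of potassium: milk $0.0012, edamame $0.0024, Greek yogurt $0.0057, salmon $0.0112.
With no serving limits, use only milk: 1696 mg / 327 mg = 5.187 servings × $0.40 = $2.07.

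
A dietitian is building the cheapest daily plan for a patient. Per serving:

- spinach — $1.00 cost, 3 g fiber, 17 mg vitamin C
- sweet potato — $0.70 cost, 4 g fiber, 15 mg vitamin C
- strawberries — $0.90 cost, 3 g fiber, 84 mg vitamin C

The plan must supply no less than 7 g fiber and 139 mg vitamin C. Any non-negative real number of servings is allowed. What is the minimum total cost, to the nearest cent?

$1.81

Compare the cost at each extreme point of the feasible region.
spinach only: max(7/3, 139/17) = 8.176 servings → $8.18.
sweet potato only: max(7/4, 139/15) = 9.267 servings → $6.49.
strawberries only: max(7/3, 139/84) = 2.333 servings → $2.10.
spinach + sweet potato: intersection lies outside the first quadrant.
spinach + strawberries with both tight: 0.8507 servings and 1.483 servings → $2.19.
sweet potato + strawberries with both tight: 0.5876 servings and 1.55 servings → $1.81.
Cheapest feasible corner: $1.81.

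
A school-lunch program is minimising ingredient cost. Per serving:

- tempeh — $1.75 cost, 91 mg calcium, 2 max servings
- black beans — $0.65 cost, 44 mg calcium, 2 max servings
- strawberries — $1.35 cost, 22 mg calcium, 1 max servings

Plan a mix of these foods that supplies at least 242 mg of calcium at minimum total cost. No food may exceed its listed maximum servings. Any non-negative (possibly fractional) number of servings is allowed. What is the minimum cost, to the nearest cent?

Cost per mg of calcium: black beans $0.0148, tempeh $0.0192, strawberries $0.0614.
Take 2 servings of black beans: +88.0 mg calcium for $1.30 (total $1.30, still need 154.0 mg).
Take 1.692 servings of tempeh: +154.0 mg calcium for $2.96 (total $4.26, still need 0.0 mg).
Filling from the cheapest source first is optimal under one linear minimum: $4.26.

$4.26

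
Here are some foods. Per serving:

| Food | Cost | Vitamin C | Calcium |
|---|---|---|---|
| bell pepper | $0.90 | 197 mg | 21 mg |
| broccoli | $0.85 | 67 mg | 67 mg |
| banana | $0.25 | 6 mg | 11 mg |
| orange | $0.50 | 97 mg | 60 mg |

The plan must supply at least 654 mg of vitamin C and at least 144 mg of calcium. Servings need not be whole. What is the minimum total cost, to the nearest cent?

$3.07

A basic optimal solution has at most two foods positive. Try each food alone and each pair with both targets met exactly.
bell pepper only: max(654/197, 144/21) = 6.857 servings → $6.17.
broccoli only: max(654/67, 144/67) = 9.761 servings → $8.30.
banana only: max(654/6, 144/11) = 109 servings → $27.25.
orange only: max(654/97, 144/60) = 6.742 servings → $3.37.
bell pepper + broccoli with both tight: 2.898 servings and 1.241 servings → $3.66.
bell pepper + banana with both tight: 3.101 servings and 7.17 servings → $4.58.
bell pepper + orange with both tight: 2.583 servings and 1.496 servings → $3.07.
broccoli + banana with both targets exact would need a negative amount; discard.
broccoli + orange: the both-tight solution has a negative serving — not a feasible corner.
banana + orange with both targets exact would need a negative amount; discard.
The minimum over all feasible corners is $3.07.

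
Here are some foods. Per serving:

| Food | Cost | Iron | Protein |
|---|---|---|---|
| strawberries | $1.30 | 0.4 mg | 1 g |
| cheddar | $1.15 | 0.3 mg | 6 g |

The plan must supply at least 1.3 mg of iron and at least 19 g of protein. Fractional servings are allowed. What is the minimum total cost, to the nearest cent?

For a min-cost LP with two ≥-constraints, a basic feasible solution has at most two positive variables.
strawberries only: max(1.3/0.4, 19/1) = 19 servings → $24.70.
cheddar only: max(1.3/0.3, 19/6) = 4.333 servings → $4.98.
strawberries + cheddar with both tight: 1 serving and 3 servings → $4.75.
So the least-cost plan costs $4.75.

$4.75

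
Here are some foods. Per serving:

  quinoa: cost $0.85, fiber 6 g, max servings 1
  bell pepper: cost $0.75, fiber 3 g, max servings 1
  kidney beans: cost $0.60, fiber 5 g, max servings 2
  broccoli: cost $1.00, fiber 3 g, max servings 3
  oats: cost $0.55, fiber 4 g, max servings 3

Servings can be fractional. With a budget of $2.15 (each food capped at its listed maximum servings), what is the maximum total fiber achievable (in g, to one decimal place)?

Fiber per dollar: kidney beans 8.333, oats 7.273, quinoa 7.059, bell pepper 4, broccoli 3.
Take 2 servings of kidney beans: spends $1.20, +10.0 g fiber (running total 10.0 g).
Take 1.727 servings of oats: spends $0.95, +6.9 g fiber (running total 16.9 g).
Greedy by best ratio exhausts the cost allowance optimally: 16.9 g.

16.9 g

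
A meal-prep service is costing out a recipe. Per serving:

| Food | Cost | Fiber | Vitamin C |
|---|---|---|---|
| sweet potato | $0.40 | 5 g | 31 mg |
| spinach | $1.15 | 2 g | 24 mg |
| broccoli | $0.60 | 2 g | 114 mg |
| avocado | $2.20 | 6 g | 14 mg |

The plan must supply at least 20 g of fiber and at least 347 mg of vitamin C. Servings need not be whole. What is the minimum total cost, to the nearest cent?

$2.57

Compare the cost at each extreme point of the feasible region.
sweet potato only: max(20/5, 347/31) = 11.19 servings → $4.48.
spinach only: max(20/2, 347/24) = 14.46 servings → $16.63.
broccoli only: max(20/2, 347/114) = 10 servings → $6.00.
avocado only: max(20/6, 347/14) = 24.79 servings → $54.53.
sweet potato + spinach with both targets exact would need a negative amount; discard.
sweet potato + broccoli with both tight: 3.122 servings and 2.195 servings → $2.57.
sweet potato + avocado: intersection lies outside the first quadrant.
spinach + broccoli with both tight: 8.811 servings and 1.189 servings → $10.85.
spinach + avocado with both targets exact would need a negative amount; discard.
broccoli + avocado with both tight: 2.747 servings and 2.418 servings → $6.97.
Cheapest feasible corner: $2.57.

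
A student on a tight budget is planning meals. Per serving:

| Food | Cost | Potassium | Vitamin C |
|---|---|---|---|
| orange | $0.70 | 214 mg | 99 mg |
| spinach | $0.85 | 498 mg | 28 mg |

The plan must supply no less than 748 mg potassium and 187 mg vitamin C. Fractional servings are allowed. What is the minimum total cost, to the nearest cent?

$1.83

orange only: max(748/214, 187/99) = 3.495 servings → $2.45.
spinach only: max(748/498, 187/28) = 6.679 servings → $5.68.
orange + spinach with both tight: 1.667 servings and 0.7858 servings → $1.83.
The minimum over all feasible corners is $1.83.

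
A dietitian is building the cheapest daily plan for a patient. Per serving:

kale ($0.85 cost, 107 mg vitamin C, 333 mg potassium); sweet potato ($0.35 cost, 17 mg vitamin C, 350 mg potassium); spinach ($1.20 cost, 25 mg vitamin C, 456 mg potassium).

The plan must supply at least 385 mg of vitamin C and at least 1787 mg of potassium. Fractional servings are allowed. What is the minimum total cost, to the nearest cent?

Check every corner: each single food scaled to meet both minima, and each pair solved so both constraints bind.
kale only: max(385/107, 1787/333) = 5.366 servings → $4.56.
sweet potato only: max(385/17, 1787/350) = 22.65 servings → $7.93.
spinach only: max(385/25, 1787/456) = 15.4 servings → $18.48.
kale + sweet potato with both tight: 3.283 servings and 1.982 servings → $3.48.
kale + spinach with both tight: 3.234 servings and 1.557 servings → $4.62.
sweet potato + spinach: the both-tight solution has a negative serving — not a feasible corner.
The minimum over all feasible corners is $3.48.

$3.48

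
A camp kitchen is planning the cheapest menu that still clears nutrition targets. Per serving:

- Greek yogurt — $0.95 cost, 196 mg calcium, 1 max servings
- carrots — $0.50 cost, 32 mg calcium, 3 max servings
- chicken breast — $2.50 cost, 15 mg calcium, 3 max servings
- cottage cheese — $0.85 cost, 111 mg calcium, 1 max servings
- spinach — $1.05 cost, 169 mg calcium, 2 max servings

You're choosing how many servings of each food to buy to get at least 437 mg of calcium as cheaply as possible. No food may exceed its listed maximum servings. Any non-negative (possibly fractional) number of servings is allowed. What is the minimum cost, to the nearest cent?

Cost per mg of calcium: Greek yogurt $0.0048, spinach $0.0062, cottage cheese $0.0077, carrots $0.0156, chicken breast $0.1667.
Take 1 serving of Greek yogurt: +196.0 mg calcium for $0.95 (total $0.95, still need 241.0 mg).
Take 1.426 servings of spinach: +241.0 mg calcium for $1.50 (total $2.45, still need 0.0 mg).
Greedy by cheapest-per-mg is optimal for a single linear constraint, so the minimum cost is $2.45.

$2.45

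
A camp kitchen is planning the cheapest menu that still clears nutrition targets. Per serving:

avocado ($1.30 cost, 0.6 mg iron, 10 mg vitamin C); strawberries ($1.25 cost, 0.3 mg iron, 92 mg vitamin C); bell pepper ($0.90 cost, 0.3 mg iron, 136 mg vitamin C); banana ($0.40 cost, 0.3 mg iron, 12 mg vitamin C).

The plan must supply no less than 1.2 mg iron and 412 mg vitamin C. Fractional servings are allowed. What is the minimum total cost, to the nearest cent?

$3.07

Minimising a linear cost over {iron ≥ 1.2, vitamin C ≥ 412, servings ≥ 0} — the optimum is at a vertex, using one or two foods.
avocado only: max(1.2/0.6, 412/10) = 41.2 servings → $53.56.
strawberries only: max(1.2/0.3, 412/92) = 4.478 servings → $5.60.
bell pepper only: max(1.2/0.3, 412/136) = 4 servings → $3.60.
banana only: max(1.2/0.3, 412/12) = 34.33 servings → $13.73.
avocado + strawberries: intersection lies outside the first quadrant.
avocado + bell pepper with both tight: 0.5038 servings and 2.992 servings → $3.35.
avocado + banana: intersection lies outside the first quadrant.
strawberries + bell pepper with both tight: 3 servings and 1 serving → $4.65.
strawberries + banana: intersection lies outside the first quadrant.
bell pepper + banana with both tight: 2.935 servings and 1.065 servings → $3.07.
So the least-cost plan costs $3.07.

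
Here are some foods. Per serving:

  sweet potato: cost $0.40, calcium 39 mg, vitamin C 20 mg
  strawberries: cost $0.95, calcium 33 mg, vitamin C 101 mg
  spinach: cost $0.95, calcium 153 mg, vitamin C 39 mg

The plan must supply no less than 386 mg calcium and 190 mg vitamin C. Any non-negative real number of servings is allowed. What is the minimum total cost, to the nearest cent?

$3.13

Two binding constraints pin down two serving amounts, so the optimal mix uses at most two foods. The candidates are each food alone (scaled to the tighter of calcium/vitamin C) and each pair with both constraints tight.
sweet potato only: max(386/39, 190/20) = 9.897 servings → $3.96.
strawberries only: max(386/33, 190/101) = 11.7 servings → $11.11.
spinach only: max(386/153, 190/39) = 4.872 servings → $4.63.
sweet potato + strawberries with both targets exact would need a negative amount; discard.
sweet potato + spinach with both tight: 9.107 servings and 0.2014 servings → $3.83.
strawberries + spinach with both tight: 0.9894 servings and 2.309 servings → $3.13.
Cheapest feasible corner: $3.13.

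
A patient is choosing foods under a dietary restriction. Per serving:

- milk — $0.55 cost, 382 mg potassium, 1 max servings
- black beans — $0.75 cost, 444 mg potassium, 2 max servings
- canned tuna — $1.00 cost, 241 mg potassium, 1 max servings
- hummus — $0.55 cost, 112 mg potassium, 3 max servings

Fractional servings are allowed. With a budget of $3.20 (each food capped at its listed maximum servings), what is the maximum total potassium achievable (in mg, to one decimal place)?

1541.5 mg

Potassium per dollar: milk 694.5, black beans 592, canned tuna 241, hummus 203.6.
Take 1 serving of milk: spends $0.55, +382.0 mg potassium (running total 382.0 mg).
Take 2 servings of black beans: spends $1.50, +888.0 mg potassium (running total 1270.0 mg).
Take 1 serving of canned tuna: spends $1.00, +241.0 mg potassium (running total 1511.0 mg).
Take 0.2727 servings of hummus: spends $0.15, +30.5 mg potassium (running total 1541.5 mg).
Filling greedily by potassium-per-dollar is optimal for one linear limit, giving 1541.5 mg.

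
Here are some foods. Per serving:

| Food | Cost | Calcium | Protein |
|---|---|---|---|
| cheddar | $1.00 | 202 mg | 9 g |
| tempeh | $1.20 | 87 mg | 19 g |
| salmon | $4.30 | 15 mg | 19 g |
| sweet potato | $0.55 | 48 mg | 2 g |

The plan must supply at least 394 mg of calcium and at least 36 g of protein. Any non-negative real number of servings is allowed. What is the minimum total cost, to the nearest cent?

$2.89

Compare the cost at each extreme point of the feasible region.
cheddar only: max(394/202, 36/9) = 4 servings → $4.00.
tempeh only: max(394/87, 36/19) = 4.529 servings → $5.43.
salmon only: max(394/15, 36/19) = 26.27 servings → $112.95.
sweet potato only: max(394/48, 36/2) = 18 servings → $9.90.
cheddar + tempeh with both tight: 1.425 servings and 1.22 servings → $2.89.
cheddar + salmon with both tight: 1.876 servings and 1.006 servings → $6.20.
cheddar + sweet potato with both targets exact would need a negative amount; discard.
tempeh + salmon with both targets exact would need a negative amount; discard.
tempeh + sweet potato with both tight: 1.274 servings and 5.9 servings → $4.77.
salmon + sweet potato with both tight: 1.066 servings and 7.875 servings → $8.91.
The minimum over all feasible corners is $2.89.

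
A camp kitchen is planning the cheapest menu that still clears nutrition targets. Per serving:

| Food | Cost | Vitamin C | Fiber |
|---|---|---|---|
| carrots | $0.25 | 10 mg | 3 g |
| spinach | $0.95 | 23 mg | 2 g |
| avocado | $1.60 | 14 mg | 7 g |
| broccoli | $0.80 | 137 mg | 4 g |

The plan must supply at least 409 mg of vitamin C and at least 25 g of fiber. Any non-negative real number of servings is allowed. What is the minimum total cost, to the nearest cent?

$3.31

carrots only: max(409/10, 25/3) = 40.9 servings → $10.22.
spinach only: max(409/23, 25/2) = 17.78 servings → $16.89.
avocado only: max(409/14, 25/7) = 29.21 servings → $46.74.
broccoli only: max(409/137, 25/4) = 6.25 servings → $5.00.
carrots + spinach with both targets exact would need a negative amount; discard.
carrots + avocado: the both-tight solution has a negative serving — not a feasible corner.
carrots + broccoli with both tight: 4.822 servings and 2.633 servings → $3.31.
spinach + avocado: the both-tight solution has a negative serving — not a feasible corner.
spinach + broccoli with both tight: 9.83 servings and 1.335 servings → $10.41.
avocado + broccoli with both tight: 1.981 servings and 2.783 servings → $5.40.
Cheapest feasible corner: $3.31.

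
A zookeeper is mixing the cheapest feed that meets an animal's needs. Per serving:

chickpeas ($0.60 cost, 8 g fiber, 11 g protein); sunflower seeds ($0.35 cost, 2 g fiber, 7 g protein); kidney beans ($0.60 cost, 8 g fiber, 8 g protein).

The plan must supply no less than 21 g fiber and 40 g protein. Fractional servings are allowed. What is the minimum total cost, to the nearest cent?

$2.10

Compare the cost at each extreme point of the feasible region.
chickpeas only: max(21/8, 40/11) = 3.636 servings → $2.18.
sunflower seeds only: max(21/2, 40/7) = 10.5 servings → $3.67.
kidney beans only: max(21/8, 40/8) = 5 servings → $3.00.
chickpeas + sunflower seeds with both tight: 1.971 servings and 2.618 servings → $2.10.
chickpeas + kidney beans with both targets exact would need a negative amount; discard.
sunflower seeds + kidney beans with both tight: 3.8 servings and 1.675 servings → $2.33.
Cheapest feasible corner: $2.10.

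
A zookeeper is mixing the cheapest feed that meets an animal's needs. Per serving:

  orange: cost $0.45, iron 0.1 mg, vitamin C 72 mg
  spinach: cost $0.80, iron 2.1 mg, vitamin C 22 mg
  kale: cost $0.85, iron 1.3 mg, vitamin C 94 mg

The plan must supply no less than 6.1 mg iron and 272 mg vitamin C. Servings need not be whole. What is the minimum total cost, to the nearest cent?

Check every corner: each single food scaled to meet both minima, and each pair solved so both constraints bind.
orange only: max(6.1/0.1, 272/72) = 61 servings → $27.45.
spinach only: max(6.1/2.1, 272/22) = 12.36 servings → $9.89.
kale only: max(6.1/1.3, 272/94) = 4.692 servings → $3.99.
orange + spinach with both tight: 2.933 servings and 2.765 servings → $3.53.
orange + kale: the both-tight solution has a negative serving — not a feasible corner.
spinach + kale with both tight: 1.302 servings and 2.589 servings → $3.24.
Cheapest feasible corner: $3.24.

$3.24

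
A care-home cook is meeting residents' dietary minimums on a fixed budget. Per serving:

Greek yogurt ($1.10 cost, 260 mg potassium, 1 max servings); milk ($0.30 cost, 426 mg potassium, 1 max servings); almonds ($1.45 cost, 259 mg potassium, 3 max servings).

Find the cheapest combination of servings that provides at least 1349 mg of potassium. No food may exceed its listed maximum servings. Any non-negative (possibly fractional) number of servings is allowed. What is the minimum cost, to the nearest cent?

$5.11

Cost per mg of potassium: milk $0.0007, Greek yogurt $0.0042, almonds $0.0056.
Take 1 serving of milk: +426.0 mg potassium for $0.30 (total $0.30, still need 923.0 mg).
Take 1 serving of Greek yogurt: +260.0 mg potassium for $1.10 (total $1.40, still need 663.0 mg).
Take 2.56 servings of almonds: +663.0 mg potassium for $3.71 (total $5.11, still need 0.0 mg).
Greedy by cheapest-per-mg is optimal for a single linear constraint, so the minimum cost is $5.11.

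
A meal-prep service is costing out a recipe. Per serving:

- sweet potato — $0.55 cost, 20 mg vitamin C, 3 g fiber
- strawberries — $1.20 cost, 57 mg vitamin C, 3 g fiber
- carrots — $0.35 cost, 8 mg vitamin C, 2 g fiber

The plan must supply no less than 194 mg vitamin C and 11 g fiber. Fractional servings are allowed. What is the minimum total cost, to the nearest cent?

Check every corner: each single food scaled to meet both minima, and each pair solved so both constraints bind.
sweet potato only: max(194/20, 11/3) = 9.7 servings → $5.33.
strawberries only: max(194/57, 11/3) = 3.667 servings → $4.40.
carrots only: max(194/8, 11/2) = 24.25 servings → $8.49.
sweet potato + strawberries with both tight: 0.4054 servings and 3.261 servings → $4.14.
sweet potato + carrots with both targets exact would need a negative amount; discard.
strawberries + carrots with both tight: 3.333 servings and 0.5 servings → $4.17.
Cheapest feasible corner: $4.14.

$4.14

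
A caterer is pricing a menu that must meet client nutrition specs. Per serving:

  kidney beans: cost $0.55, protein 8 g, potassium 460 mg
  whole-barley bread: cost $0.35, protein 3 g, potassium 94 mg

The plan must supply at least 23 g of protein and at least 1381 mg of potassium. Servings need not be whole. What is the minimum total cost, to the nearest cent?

An LP optimum is at a vertex; with two nutrient constraints at most two foods are used. Check each candidate.
kidney beans only: max(23/8, 1381/460) = 3.002 servings → $1.65.
whole-barley bread only: max(23/3, 1381/94) = 14.69 servings → $5.14.
kidney beans + whole-barley bread with both targets exact would need a negative amount; discard.
So the least-cost plan costs $1.65.

$1.65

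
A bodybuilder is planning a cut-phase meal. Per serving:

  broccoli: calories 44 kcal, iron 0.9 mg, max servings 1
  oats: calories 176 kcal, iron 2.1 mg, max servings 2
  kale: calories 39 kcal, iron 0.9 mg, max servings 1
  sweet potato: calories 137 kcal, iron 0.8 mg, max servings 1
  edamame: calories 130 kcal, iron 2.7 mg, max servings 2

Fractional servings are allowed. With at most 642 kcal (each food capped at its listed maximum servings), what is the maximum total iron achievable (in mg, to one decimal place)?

Iron per kcal: kale 0.02308, edamame 0.02077, broccoli 0.02045, oats 0.01193, sweet potato 0.005839.
Take 1 serving of kale: uses 39 kcal, +0.9 mg iron (running total 0.9 mg).
Take 2 servings of edamame: uses 260 kcal, +5.4 mg iron (running total 6.3 mg).
Take 1 serving of broccoli: uses 44 kcal, +0.9 mg iron (running total 7.2 mg).
Take 1.699 servings of oats: uses 299 kcal, +3.6 mg iron (running total 10.8 mg).
Filling greedily by iron-per-kcal is optimal for one linear limit, giving 10.8 mg.

10.8 mg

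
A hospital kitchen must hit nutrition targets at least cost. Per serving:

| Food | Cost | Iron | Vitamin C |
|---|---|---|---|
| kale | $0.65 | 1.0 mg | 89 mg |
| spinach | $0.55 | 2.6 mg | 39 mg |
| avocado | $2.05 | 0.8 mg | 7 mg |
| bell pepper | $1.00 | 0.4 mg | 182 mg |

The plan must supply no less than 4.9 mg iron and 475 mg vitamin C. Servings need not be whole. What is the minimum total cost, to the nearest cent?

$3.12

This is a tiny linear program; its minimum lies at a vertex of the feasible set. List the vertices and price them.
kale only: max(4.9/1.0, 475/89) = 5.337 servings → $3.47.
spinach only: max(4.9/2.6, 475/39) = 12.18 servings → $6.70.
avocado only: max(4.9/0.8, 475/7) = 67.86 servings → $139.11.
bell pepper only: max(4.9/0.4, 475/182) = 12.25 servings → $12.25.
kale + spinach: the both-tight solution has a negative serving — not a feasible corner.
kale + avocado: the both-tight solution has a negative serving — not a feasible corner.
kale + bell pepper with both tight: 4.794 servings and 0.2657 servings → $3.38.
spinach + avocado with both targets exact would need a negative amount; discard.
spinach + bell pepper with both tight: 1.534 servings and 2.281 servings → $3.12.
avocado + bell pepper with both tight: 4.915 servings and 2.421 servings → $12.50.
The minimum over all feasible corners is $3.12.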